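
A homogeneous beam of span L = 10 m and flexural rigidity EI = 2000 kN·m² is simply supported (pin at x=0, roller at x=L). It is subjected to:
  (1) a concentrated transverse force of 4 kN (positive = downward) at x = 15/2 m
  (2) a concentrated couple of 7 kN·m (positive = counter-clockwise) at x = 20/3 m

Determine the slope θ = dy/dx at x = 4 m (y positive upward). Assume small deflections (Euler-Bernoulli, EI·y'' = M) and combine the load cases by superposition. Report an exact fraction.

θ(4) = -3529/720000 rad

Load 1 — point force P=4 kN at a=15/2 m (b=L-a=5/2):
  θ_1 = -Pb(L²-b²-3x²)/(6LEI)  [x≤a] = -4·(5/2)·(10²-(5/2)²-3·4²)/(6·10·2000) = -61/16000 rad
Load 2 — applied couple M₀=7 kN·m at a=20/3 m (b=L-a=10/3):
  θ_2 = (M₀x²/(2L)+C₁)/EI  [x≤a] with C₁=M₀(3b²-L²)/(6L)=-70/9 = (7·4²/(2·10)+(-70/9))/2000 = -49/45000 rad
Superposition: θ = Σ θ_i = -3529/720000 rad ≈ -0.004901 rad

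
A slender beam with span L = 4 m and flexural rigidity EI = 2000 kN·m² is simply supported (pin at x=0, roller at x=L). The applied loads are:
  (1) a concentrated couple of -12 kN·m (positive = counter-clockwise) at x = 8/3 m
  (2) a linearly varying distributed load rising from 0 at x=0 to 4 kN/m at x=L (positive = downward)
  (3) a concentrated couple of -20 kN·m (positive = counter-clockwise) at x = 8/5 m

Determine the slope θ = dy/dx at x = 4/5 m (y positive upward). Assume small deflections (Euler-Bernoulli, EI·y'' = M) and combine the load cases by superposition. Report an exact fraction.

θ(4/5) = -856/703125 rad

Load 1 — applied couple M₀=-12 kN·m at a=8/3 m (b=L-a=4/3):
  θ_1 = (M₀x²/(2L)+C₁)/EI  [x≤a] with C₁=M₀(3b²-L²)/(6L)=16/3 = ((-12)·(4/5)²/(2·4)+(16/3))/2000 = 41/18750 rad
Load 2 — triangular load w₀=4 kN/m (0→w₀ over full span):
  θ_2 = -w₀(7L⁴-30L²x²+15x⁴)/(360LEI) = -4·(7·4⁴-30·4²·(4/5)²+15·(4/5)⁴)/(360·4·2000) = -1456/703125 rad
Load 3 — applied couple M₀=-20 kN·m at a=8/5 m (b=L-a=12/5):
  θ_3 = (M₀x²/(2L)+C₁)/EI  [x≤a] with C₁=M₀(3b²-L²)/(6L)=-16/15 = ((-20)·(4/5)²/(2·4)+(-16/15))/2000 = -1/750 rad
Superposition: θ = Σ θ_i = -856/703125 rad ≈ -0.001217 rad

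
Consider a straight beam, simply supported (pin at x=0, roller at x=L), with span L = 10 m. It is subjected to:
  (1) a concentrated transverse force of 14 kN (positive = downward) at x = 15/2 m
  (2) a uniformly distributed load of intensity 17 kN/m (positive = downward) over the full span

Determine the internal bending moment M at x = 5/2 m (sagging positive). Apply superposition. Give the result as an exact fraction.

M(5/2) = 1345/8 kN·m

Load 1 — point force P=14 kN at a=15/2 m (b=L-a=5/2):
  M_1 = Pbx/L  [x≤a] = 14·(5/2)·(5/2)/10 = 35/4 kN·m
Load 2 — uniform load w=17 kN/m over full span:
  M_2 = wx(L-x)/2 = 17·(5/2)·(10-(5/2))/2 = 1275/8 kN·m
Superposition: M = Σ M_i = 1345/8 kN·m ≈ 168.125000 kN·m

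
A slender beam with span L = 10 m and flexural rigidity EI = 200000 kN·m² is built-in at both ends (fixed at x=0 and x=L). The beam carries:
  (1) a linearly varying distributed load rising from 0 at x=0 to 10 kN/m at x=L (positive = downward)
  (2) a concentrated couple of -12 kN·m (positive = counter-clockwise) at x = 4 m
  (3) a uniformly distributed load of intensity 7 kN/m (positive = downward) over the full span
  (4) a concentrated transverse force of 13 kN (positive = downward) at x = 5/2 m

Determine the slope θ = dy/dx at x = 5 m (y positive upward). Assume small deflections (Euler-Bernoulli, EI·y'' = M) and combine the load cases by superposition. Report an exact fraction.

θ(5) = -2429/192000000 rad

Load 1 — triangular load w₀=10 kN/m (0→w₀ over full span):
  θ_1 = -w₀(2x(L-x)(L-2x)(x+2L)+x²(L-x)²)/(120LEI) = -10·(2·5·(10-5)·(10-2·5)·(5+2·10)+5²·(10-5)²)/(120·10·200000) = -1/38400 rad
Load 2 — applied couple M₀=-12 kN·m at a=4 m (b=L-a=6):
  θ_2 = (R_Ax²/2 - M_Ax - M₀(x-a))/EI  [x>a] with R_A=-216/125, M_A=-36/25 = ((-216/125)·5²/2 - (-36/25)·5 - (-12)·(5-4))/200000 = -3/250000 rad
Load 3 — uniform load w=7 kN/m over full span:
  θ_3 = -wx(L-x)(L-2x)/(12EI) = -7·5·(10-5)·(10-2·5)/(12·200000) = 0 rad
Load 4 — point force P=13 kN at a=5/2 m (b=L-a=15/2):
  θ_4 = Pa²(L-x)(2bL-(3b+a)(L-x))/(2L³EI)  [x>a] = 13·(5/2)²·(10-5)·(2·(15/2)·10-(3·(15/2)+(5/2))·(10-5))/(2·10³·200000) = 13/512000 rad
Superposition: θ = Σ θ_i = -2429/192000000 rad ≈ -0.000013 rad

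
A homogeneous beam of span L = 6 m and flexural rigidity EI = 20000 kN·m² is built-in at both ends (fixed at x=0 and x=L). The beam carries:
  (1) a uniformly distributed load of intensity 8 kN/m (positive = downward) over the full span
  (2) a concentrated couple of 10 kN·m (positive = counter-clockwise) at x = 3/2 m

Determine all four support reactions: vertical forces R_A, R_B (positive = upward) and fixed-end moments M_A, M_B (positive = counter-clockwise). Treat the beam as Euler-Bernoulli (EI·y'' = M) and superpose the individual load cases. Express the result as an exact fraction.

R_A = 207/8 kN, M_A = 177/8 kN·m, R_B = 177/8 kN, M_B = -167/8 kN·m

Load 1 — uniform load w=8 kN/m over full span:
  R_A = wL/2 = 8·6/2 = 24 kN
  M_A = wL²/12 = 8·6²/12 = 24 kN·m
  R_B = wL/2 = 8·6/2 = 24 kN
  M_B = -wL²/12 = -8·6²/12 = -24 kN·m
Load 2 — applied couple M₀=10 kN·m at a=3/2 m (b=L-a=9/2):
  R_A = 6M₀ab/L³ = 6·10·(3/2)·(9/2)/6³ = 15/8 kN
  M_A = M₀b(2a-b)/L² = 10·(9/2)·(2·(3/2)-(9/2))/6² = -15/8 kN·m
  R_B = -6M₀ab/L³ = -6·10·(3/2)·(9/2)/6³ = -15/8 kN
  M_B = M₀a(2b-a)/L² = 10·(3/2)·(2·(9/2)-(3/2))/6² = 25/8 kN·m
Superposition: R_A = 207/8 kN, M_A = 177/8 kN·m, R_B = 177/8 kN, M_B = -167/8 kN·m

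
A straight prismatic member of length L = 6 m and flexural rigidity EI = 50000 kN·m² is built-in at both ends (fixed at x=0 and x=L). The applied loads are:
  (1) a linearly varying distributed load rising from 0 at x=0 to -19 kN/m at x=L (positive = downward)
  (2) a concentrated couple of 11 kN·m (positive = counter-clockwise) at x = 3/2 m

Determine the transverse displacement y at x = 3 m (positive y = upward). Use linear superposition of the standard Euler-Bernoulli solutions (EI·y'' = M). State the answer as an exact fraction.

y(3) = 153/200000 m

Load 1 — triangular load w₀=-19 kN/m (0→w₀ over full span):
  y_1 = -w₀x²(L-x)²(x+2L)/(120LEI) = -(-19)·3²·(6-3)²·(3+2·6)/(120·6·50000) = 513/800000 m
Load 2 — applied couple M₀=11 kN·m at a=3/2 m (b=L-a=9/2):
  y_2 = (R_Ax³/6 - M_Ax²/2 - M₀(x-a)²/2)/EI  [x>a] with R_A=33/16, M_A=-33/16 = ((33/16)·3³/6 - (-33/16)·3²/2 - 11·(3-(3/2))²/2)/50000 = 99/800000 m
Superposition: y = Σ y_i = 153/200000 m ≈ 0.000765 m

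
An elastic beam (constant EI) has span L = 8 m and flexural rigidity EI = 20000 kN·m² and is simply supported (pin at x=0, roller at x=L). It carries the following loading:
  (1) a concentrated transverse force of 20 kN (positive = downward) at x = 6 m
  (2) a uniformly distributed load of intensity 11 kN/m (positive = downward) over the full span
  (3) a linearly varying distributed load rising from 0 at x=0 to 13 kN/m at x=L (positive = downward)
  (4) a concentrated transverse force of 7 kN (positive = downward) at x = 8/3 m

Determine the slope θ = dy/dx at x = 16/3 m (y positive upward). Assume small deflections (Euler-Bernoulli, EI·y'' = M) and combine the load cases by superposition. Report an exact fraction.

Load 1 — point force P=20 kN at a=6 m (b=L-a=2):
  θ_1 = -Pb(L²-b²-3x²)/(6LEI)  [x≤a] = -20·2·(8²-2²-3·(16/3)²)/(6·8·20000) = 19/18000 rad
Load 2 — uniform load w=11 kN/m over full span:
  θ_2 = -w(L³-6Lx²+4x³)/(24EI) = -11·(8³-6·8·(16/3)²+4·(16/3)³)/(24·20000) = 286/50625 rad
Load 3 — triangular load w₀=13 kN/m (0→w₀ over full span):
  θ_3 = -w₀(7L⁴-30L²x²+15x⁴)/(360LEI) = -13·(7·8⁴-30·8²·(16/3)²+15·(16/3)⁴)/(360·8·20000) = 2366/759375 rad
Load 4 — point force P=7 kN at a=8/3 m (b=L-a=16/3):
  θ_4 = -Pa(2L²-6Lx+3x²+a²)/(6LEI)  [x>a] = -7·(8/3)·(2·8²-6·8·(16/3)+3·(16/3)²+(8/3)²)/(6·8·20000) = 7/10125 rad
Superposition: θ = Σ θ_i = 127721/12150000 rad ≈ 0.010512 rad

θ(16/3) = 127721/12150000 rad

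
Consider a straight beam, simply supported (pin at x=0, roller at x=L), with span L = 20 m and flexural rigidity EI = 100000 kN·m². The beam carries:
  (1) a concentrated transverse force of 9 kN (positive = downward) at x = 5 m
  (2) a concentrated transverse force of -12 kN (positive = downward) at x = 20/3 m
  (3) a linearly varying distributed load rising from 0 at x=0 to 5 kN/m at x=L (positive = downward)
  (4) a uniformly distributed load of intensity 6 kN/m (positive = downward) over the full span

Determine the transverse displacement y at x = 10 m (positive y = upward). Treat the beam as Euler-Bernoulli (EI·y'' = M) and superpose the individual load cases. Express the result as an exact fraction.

Load 1 — point force P=9 kN at a=5 m (b=L-a=15):
  y_1 = -Pa(L-x)(2Lx-a²-x²)/(6LEI)  [x>a] = -9·5·(20-10)·(2·20·10-5²-10²)/(6·20·100000) = -33/3200 m
Load 2 — point force P=-12 kN at a=20/3 m (b=L-a=40/3):
  y_2 = -Pa(L-x)(2Lx-a²-x²)/(6LEI)  [x>a] = -(-12)·(20/3)·(20-10)·(2·20·10-(20/3)²-10²)/(6·20·100000) = 23/1350 m
Load 3 — triangular load w₀=5 kN/m (0→w₀ over full span):
  y_3 = -w₀x(7L⁴-10L²x²+3x⁴)/(360LEI) = -5·10·(7·20⁴-10·20²·10²+3·10⁴)/(360·20·100000) = -5/96 m
Load 4 — uniform load w=6 kN/m over full span:
  y_4 = -wx(L³-2Lx²+x³)/(24EI) = -6·10·(20³-2·20·10²+10³)/(24·100000) = -1/8 m
Superposition: y = Σ y_i = -14719/86400 m ≈ -0.170359 m

y(10) = -14719/86400 m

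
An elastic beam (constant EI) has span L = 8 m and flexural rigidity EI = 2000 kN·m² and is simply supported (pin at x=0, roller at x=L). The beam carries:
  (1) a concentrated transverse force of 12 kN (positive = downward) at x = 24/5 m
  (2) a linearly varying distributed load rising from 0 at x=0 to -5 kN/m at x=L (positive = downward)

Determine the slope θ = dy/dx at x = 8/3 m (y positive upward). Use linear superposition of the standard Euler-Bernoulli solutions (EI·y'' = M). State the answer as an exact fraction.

θ(8/3) = 2752/3796875 rad

Load 1 — point force P=12 kN at a=24/5 m (b=L-a=16/5):
  θ_1 = -Pb(L²-b²-3x²)/(6LEI)  [x≤a] = -12·(16/5)·(8²-(16/5)²-3·(8/3)²)/(6·8·2000) = -608/46875 rad
Load 2 — triangular load w₀=-5 kN/m (0→w₀ over full span):
  θ_2 = -w₀(7L⁴-30L²x²+15x⁴)/(360LEI) = -(-5)·(7·8⁴-30·8²·(8/3)²+15·(8/3)⁴)/(360·8·2000) = 416/30375 rad
Superposition: θ = Σ θ_i = 2752/3796875 rad ≈ 0.000725 rad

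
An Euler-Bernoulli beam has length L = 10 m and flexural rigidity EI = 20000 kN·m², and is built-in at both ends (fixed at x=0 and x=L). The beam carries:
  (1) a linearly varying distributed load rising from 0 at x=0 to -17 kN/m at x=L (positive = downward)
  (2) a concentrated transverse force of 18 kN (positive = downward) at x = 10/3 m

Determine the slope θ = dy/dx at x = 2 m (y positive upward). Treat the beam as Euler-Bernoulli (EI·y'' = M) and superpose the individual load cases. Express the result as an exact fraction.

θ(2) = 23/12500 rad

Load 1 — triangular load w₀=-17 kN/m (0→w₀ over full span):
  θ_1 = -w₀(2x(L-x)(L-2x)(x+2L)+x²(L-x)²)/(120LEI) = -(-17)·(2·2·(10-2)·(10-2·2)·(2+2·10)+2²·(10-2)²)/(120·10·20000) = 119/37500 rad
Load 2 — point force P=18 kN at a=10/3 m (b=L-a=20/3):
  θ_2 = -Pb²x(2aL-(3a+b)x)/(2L³EI)  [x≤a] = -18·(20/3)²·2·(2·(10/3)·10-(3·(10/3)+(20/3))·2)/(2·10³·20000) = -1/750 rad
Superposition: θ = Σ θ_i = 23/12500 rad ≈ 0.001840 rad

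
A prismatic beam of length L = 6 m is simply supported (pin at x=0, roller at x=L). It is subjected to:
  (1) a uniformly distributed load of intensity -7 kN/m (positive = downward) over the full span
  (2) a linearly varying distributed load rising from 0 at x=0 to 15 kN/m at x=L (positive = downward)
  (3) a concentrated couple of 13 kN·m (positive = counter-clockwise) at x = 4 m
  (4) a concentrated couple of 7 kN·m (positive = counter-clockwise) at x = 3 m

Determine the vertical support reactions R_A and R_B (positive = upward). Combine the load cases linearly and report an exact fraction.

R_A = -8/3 kN, R_B = 17/3 kN

Load 1 — uniform load w=-7 kN/m over full span:
  R_A = wL/2 = (-7)·6/2 = -21 kN
  R_B = wL/2 = (-7)·6/2 = -21 kN
Load 2 — triangular load w₀=15 kN/m (0→w₀ over full span):
  R_A = w₀L/6 = 15·6/6 = 15 kN
  R_B = w₀L/3 = 15·6/3 = 30 kN
Load 3 — applied couple M₀=13 kN·m at a=4 m (b=L-a=2):
  R_A = M₀/L = 13/6 kN
  R_B = -M₀/L = -13/6 kN
Load 4 — applied couple M₀=7 kN·m at a=3 m (b=L-a=3):
  R_A = M₀/L = 7/6 kN
  R_B = -M₀/L = -7/6 kN
Superposition: R_A = -8/3 kN, R_B = 17/3 kN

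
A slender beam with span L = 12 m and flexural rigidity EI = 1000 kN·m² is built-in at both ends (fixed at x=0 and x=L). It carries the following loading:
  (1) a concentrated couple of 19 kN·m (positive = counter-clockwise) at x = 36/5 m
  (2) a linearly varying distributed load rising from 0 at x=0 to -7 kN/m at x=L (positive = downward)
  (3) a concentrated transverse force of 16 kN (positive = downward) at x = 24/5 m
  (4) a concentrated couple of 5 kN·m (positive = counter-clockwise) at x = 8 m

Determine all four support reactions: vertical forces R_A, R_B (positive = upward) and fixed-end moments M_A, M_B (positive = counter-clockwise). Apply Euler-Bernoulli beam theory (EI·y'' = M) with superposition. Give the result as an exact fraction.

Load 1 — applied couple M₀=19 kN·m at a=36/5 m (b=L-a=24/5):
  R_A = 6M₀ab/L³ = 6·19·(36/5)·(24/5)/12³ = 57/25 kN
  M_A = M₀b(2a-b)/L² = 19·(24/5)·(2·(36/5)-(24/5))/12² = 152/25 kN·m
  R_B = -6M₀ab/L³ = -6·19·(36/5)·(24/5)/12³ = -57/25 kN
  M_B = M₀a(2b-a)/L² = 19·(36/5)·(2·(24/5)-(36/5))/12² = 57/25 kN·m
Load 2 — triangular load w₀=-7 kN/m (0→w₀ over full span):
  R_A = 3w₀L/20 = 3·(-7)·12/20 = -63/5 kN
  M_A = w₀L²/30 = (-7)·12²/30 = -168/5 kN·m
  R_B = 7w₀L/20 = 7·(-7)·12/20 = -147/5 kN
  M_B = -w₀L²/20 = -(-7)·12²/20 = 252/5 kN·m
Load 3 — point force P=16 kN at a=24/5 m (b=L-a=36/5):
  R_A = Pb²(3a+b)/L³ = 16·(36/5)²·(3·(24/5)+(36/5))/12³ = 1296/125 kN
  M_A = Pab²/L² = 16·(24/5)·(36/5)²/12² = 3456/125 kN·m
  R_B = Pa²(a+3b)/L³ = 16·(24/5)²·((24/5)+3·(36/5))/12³ = 704/125 kN
  M_B = -Pa²b/L² = -16·(24/5)²·(36/5)/12² = -2304/125 kN·m
Load 4 — applied couple M₀=5 kN·m at a=8 m (b=L-a=4):
  R_A = 6M₀ab/L³ = 6·5·8·4/12³ = 5/9 kN
  M_A = M₀b(2a-b)/L² = 5·4·(2·8-4)/12² = 5/3 kN·m
  R_B = -6M₀ab/L³ = -6·5·8·4/12³ = -5/9 kN
  M_B = M₀a(2b-a)/L² = 5·8·(2·4-8)/12² = 0 kN·m
Superposition: R_A = 679/1125 kN, M_A = 673/375 kN·m, R_B = -29929/1125 kN, M_B = 4281/125 kN·m

R_A = 679/1125 kN, M_A = 673/375 kN·m, R_B = -29929/1125 kN, M_B = 4281/125 kN·m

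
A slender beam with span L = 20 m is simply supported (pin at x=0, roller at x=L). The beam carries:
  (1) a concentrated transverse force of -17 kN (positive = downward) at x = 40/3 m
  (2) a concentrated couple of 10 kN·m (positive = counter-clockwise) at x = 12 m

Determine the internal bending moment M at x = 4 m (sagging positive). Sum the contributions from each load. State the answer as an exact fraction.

M(4) = -62/3 kN·m

Load 1 — point force P=-17 kN at a=40/3 m (b=L-a=20/3):
  M_1 = Pbx/L  [x≤a] = (-17)·(20/3)·4/20 = -68/3 kN·m
Load 2 — applied couple M₀=10 kN·m at a=12 m (b=L-a=8):
  M_2 = M₀x/L  [x≤a] = 10·4/20 = 2 kN·m
Superposition: M = Σ M_i = -62/3 kN·m ≈ -20.666667 kN·m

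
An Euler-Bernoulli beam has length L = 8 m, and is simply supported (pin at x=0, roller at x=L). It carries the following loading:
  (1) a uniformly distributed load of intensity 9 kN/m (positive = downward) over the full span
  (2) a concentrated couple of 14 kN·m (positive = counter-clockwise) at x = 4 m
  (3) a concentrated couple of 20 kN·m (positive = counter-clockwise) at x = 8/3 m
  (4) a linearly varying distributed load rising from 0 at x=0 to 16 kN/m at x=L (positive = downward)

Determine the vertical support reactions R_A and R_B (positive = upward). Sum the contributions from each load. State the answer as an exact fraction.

R_A = 739/12 kN, R_B = 893/12 kN

Load 1 — uniform load w=9 kN/m over full span:
  R_A = wL/2 = 9·8/2 = 36 kN
  R_B = wL/2 = 9·8/2 = 36 kN
Load 2 — applied couple M₀=14 kN·m at a=4 m (b=L-a=4):
  R_A = M₀/L = 14/8 = 7/4 kN
  R_B = -M₀/L = -14/8 = -7/4 kN
Load 3 — applied couple M₀=20 kN·m at a=8/3 m (b=L-a=16/3):
  R_A = M₀/L = 20/8 = 5/2 kN
  R_B = -M₀/L = -20/8 = -5/2 kN
Load 4 — triangular load w₀=16 kN/m (0→w₀ over full span):
  R_A = w₀L/6 = 16·8/6 = 64/3 kN
  R_B = w₀L/3 = 16·8/3 = 128/3 kN
Superposition: R_A = 739/12 kN, R_B = 893/12 kN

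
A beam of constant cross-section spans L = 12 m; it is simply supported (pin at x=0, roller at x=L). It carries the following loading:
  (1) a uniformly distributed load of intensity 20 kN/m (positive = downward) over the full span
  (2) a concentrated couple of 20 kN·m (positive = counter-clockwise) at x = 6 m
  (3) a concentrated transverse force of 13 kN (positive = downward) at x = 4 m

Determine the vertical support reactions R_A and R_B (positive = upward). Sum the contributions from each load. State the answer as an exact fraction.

R_A = 391/3 kN, R_B = 368/3 kN

Load 1 — uniform load w=20 kN/m over full span:
  R_A = wL/2 = 20·12/2 = 120 kN
  R_B = wL/2 = 20·12/2 = 120 kN
Load 2 — applied couple M₀=20 kN·m at a=6 m (b=L-a=6):
  R_A = M₀/L = 20/12 = 5/3 kN
  R_B = -M₀/L = -20/12 = -5/3 kN
Load 3 — point force P=13 kN at a=4 m (b=L-a=8):
  R_A = Pb/L = 13·8/12 = 26/3 kN
  R_B = Pa/L = 13·4/12 = 13/3 kN
Superposition: R_A = 391/3 kN, R_B = 368/3 kN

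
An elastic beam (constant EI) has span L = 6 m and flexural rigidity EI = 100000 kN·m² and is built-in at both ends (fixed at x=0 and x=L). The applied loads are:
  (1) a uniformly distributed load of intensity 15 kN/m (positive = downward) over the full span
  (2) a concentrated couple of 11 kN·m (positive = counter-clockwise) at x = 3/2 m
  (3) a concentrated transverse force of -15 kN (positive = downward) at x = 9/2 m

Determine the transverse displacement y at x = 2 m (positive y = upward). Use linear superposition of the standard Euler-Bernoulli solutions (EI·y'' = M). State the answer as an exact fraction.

y(2) = -467/1600000 m

Load 1 — uniform load w=15 kN/m over full span:
  y_1 = -wx²(L-x)²/(24EI) = -15·2²·(6-2)²/(24·100000) = -1/2500 m
Load 2 — applied couple M₀=11 kN·m at a=3/2 m (b=L-a=9/2):
  y_2 = (R_Ax³/6 - M_Ax²/2 - M₀(x-a)²/2)/EI  [x>a] with R_A=33/16, M_A=-33/16 = ((33/16)·2³/6 - (-33/16)·2²/2 - 11·(2-(3/2))²/2)/100000 = 11/200000 m
Load 3 — point force P=-15 kN at a=9/2 m (b=L-a=3/2):
  y_3 = -Pb²x²(3aL-(3a+b)x)/(6L³EI)  [x≤a] = -(-15)·(3/2)²·2²·(3·(9/2)·6-(3·(9/2)+(3/2))·2)/(6·6³·100000) = 17/320000 m
Superposition: y = Σ y_i = -467/1600000 m ≈ -0.000292 m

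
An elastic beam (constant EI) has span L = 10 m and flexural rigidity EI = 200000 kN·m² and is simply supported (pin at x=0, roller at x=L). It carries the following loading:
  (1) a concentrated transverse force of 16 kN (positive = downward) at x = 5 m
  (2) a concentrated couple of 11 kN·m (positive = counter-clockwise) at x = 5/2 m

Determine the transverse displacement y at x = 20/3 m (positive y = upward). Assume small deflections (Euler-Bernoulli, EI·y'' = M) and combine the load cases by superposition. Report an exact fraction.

y(20/3) = -2083/1728000 m

Load 1 — point force P=16 kN at a=5 m (b=L-a=5):
  y_1 = -Pa(L-x)(2Lx-a²-x²)/(6LEI)  [x>a] = -16·5·(10-(20/3))·(2·10·(20/3)-5²-(20/3)²)/(6·10·200000) = -23/16200 m
Load 2 — applied couple M₀=11 kN·m at a=5/2 m (b=L-a=15/2):
  y_2 = (M₀x³/(6L)-M₀(x-a)²/2+C₁x)/EI  [x>a] with C₁=M₀(3b²-L²)/(6L)=605/48 = (11·(20/3)³/(6·10)-11·((20/3)-(5/2))²/2+(605/48)·(20/3))/200000 = 1111/5184000 m
Superposition: y = Σ y_i = -2083/1728000 m ≈ -0.001205 m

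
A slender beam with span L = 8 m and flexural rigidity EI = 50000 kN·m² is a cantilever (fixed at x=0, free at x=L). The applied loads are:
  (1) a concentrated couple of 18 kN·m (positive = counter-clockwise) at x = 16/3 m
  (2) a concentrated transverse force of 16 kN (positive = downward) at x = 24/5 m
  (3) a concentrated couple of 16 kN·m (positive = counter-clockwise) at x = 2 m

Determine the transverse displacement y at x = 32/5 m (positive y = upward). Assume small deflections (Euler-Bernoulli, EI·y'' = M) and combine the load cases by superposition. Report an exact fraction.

y(32/5) = -2762/390625 m

Load 1 — applied couple M₀=18 kN·m at a=16/3 m (b=L-a=8/3):
  y_1 = M₀a(2x-a)/(2EI)  [x>a] = 18·(16/3)·(2·(32/5)-(16/3))/(2·50000) = 112/15625 m
Load 2 — point force P=16 kN at a=24/5 m (b=L-a=16/5):
  y_2 = -Pa²(3x-a)/(6EI)  [x>a] = -16·(24/5)²·(3·(32/5)-(24/5))/(6·50000) = -6912/390625 m
Load 3 — applied couple M₀=16 kN·m at a=2 m (b=L-a=6):
  y_3 = M₀a(2x-a)/(2EI)  [x>a] = 16·2·(2·(32/5)-2)/(2·50000) = 54/15625 m
Superposition: y = Σ y_i = -2762/390625 m ≈ -0.007071 m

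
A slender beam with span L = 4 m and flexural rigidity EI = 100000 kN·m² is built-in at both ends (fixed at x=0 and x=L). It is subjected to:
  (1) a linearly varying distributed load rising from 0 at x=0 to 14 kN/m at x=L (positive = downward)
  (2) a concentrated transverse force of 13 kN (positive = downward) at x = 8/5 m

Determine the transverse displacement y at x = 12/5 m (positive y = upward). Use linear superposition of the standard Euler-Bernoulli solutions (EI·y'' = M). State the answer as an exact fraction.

Load 1 — triangular load w₀=14 kN/m (0→w₀ over full span):
  y_1 = -w₀x²(L-x)²(x+2L)/(120LEI) = -14·(12/5)²·(4-(12/5))²·((12/5)+2·4)/(120·4·100000) = -2184/48828125 m
Load 2 — point force P=13 kN at a=8/5 m (b=L-a=12/5):
  y_2 = -Pa²(L-x)²(3bL-(3b+a)(L-x))/(6L³EI)  [x>a] = -13·(8/5)²·(4-(12/5))²·(3·(12/5)·4-(3·(12/5)+(8/5))·(4-(12/5)))/(6·4³·100000) = -4784/146484375 m
Superposition: y = Σ y_i = -11336/146484375 m ≈ -0.000077 m

y(12/5) = -11336/146484375 m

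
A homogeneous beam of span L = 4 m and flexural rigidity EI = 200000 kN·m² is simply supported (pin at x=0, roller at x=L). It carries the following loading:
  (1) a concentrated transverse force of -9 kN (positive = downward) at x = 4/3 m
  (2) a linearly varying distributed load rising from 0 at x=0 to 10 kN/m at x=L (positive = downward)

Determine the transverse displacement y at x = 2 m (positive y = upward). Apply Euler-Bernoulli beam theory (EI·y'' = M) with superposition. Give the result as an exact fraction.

Load 1 — point force P=-9 kN at a=4/3 m (b=L-a=8/3):
  y_1 = -Pa(L-x)(2Lx-a²-x²)/(6LEI)  [x>a] = -(-9)·(4/3)·(4-2)·(2·4·2-(4/3)²-2²)/(6·4·200000) = 23/450000 m
Load 2 — triangular load w₀=10 kN/m (0→w₀ over full span):
  y_2 = -w₀x(7L⁴-10L²x²+3x⁴)/(360LEI) = -10·2·(7·4⁴-10·4²·2²+3·2⁴)/(360·4·200000) = -1/12000 m
Superposition: y = Σ y_i = -29/900000 m ≈ -0.000032 m

y(2) = -29/900000 m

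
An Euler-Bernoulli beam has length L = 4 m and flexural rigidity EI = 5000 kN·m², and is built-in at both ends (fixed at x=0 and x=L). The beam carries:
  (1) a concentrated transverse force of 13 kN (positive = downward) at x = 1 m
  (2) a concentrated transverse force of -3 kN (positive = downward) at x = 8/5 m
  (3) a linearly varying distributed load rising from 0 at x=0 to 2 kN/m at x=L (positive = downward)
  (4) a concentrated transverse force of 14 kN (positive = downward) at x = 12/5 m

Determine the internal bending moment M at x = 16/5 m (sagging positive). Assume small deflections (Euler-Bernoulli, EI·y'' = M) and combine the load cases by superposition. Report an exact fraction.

Load 1 — point force P=13 kN at a=1 m (b=L-a=3):
  M_1 = Pa²(a+3b)(L-x)/L³ - Pa²b/L²  [x>a] = 13·1²·(1+3·3)·(4-(16/5))/4³ - 13·1²·3/4² = -13/16 kN·m
Load 2 — point force P=-3 kN at a=8/5 m (b=L-a=12/5):
  M_2 = Pa²(a+3b)(L-x)/L³ - Pa²b/L²  [x>a] = (-3)·(8/5)²·((8/5)+3·(12/5))·(4-(16/5))/4³ - (-3)·(8/5)²·(12/5)/4² = 192/625 kN·m
Load 3 — triangular load w₀=2 kN/m (0→w₀ over full span):
  M_3 = 3w₀Lx/20 - w₀L²/30 - w₀x³/(6L) = 3·2·4·(16/5)/20 - 2·4²/30 - 2·(16/5)³/(6·4) = 16/375 kN·m
Load 4 — point force P=14 kN at a=12/5 m (b=L-a=8/5):
  M_4 = Pa²(a+3b)(L-x)/L³ - Pa²b/L²  [x>a] = 14·(12/5)²·((12/5)+3·(8/5))·(4-(16/5))/4³ - 14·(12/5)²·(8/5)/4² = -504/625 kN·m
Superposition: M = Σ M_i = -38071/30000 kN·m ≈ -1.269033 kN·m

M(16/5) = -38071/30000 kN·m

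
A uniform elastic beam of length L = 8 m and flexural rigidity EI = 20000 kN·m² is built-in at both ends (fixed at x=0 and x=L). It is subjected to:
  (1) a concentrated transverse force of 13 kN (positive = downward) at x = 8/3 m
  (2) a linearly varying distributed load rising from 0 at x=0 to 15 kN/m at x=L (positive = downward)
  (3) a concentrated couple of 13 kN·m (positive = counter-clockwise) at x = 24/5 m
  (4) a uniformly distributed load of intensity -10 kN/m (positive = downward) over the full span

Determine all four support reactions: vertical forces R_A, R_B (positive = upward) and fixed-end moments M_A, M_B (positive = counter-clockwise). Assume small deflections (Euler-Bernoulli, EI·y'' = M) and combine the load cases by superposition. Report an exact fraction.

Load 1 — point force P=13 kN at a=8/3 m (b=L-a=16/3):
  R_A = Pb²(3a+b)/L³ = 13·(16/3)²·(3·(8/3)+(16/3))/8³ = 260/27 kN
  M_A = Pab²/L² = 13·(8/3)·(16/3)²/8² = 416/27 kN·m
  R_B = Pa²(a+3b)/L³ = 13·(8/3)²·((8/3)+3·(16/3))/8³ = 91/27 kN
  M_B = -Pa²b/L² = -13·(8/3)²·(16/3)/8² = -208/27 kN·m
Load 2 — triangular load w₀=15 kN/m (0→w₀ over full span):
  R_A = 3w₀L/20 = 3·15·8/20 = 18 kN
  M_A = w₀L²/30 = 15·8²/30 = 32 kN·m
  R_B = 7w₀L/20 = 7·15·8/20 = 42 kN
  M_B = -w₀L²/20 = -15·8²/20 = -48 kN·m
Load 3 — applied couple M₀=13 kN·m at a=24/5 m (b=L-a=16/5):
  R_A = 6M₀ab/L³ = 6·13·(24/5)·(16/5)/8³ = 117/50 kN
  M_A = M₀b(2a-b)/L² = 13·(16/5)·(2·(24/5)-(16/5))/8² = 104/25 kN·m
  R_B = -6M₀ab/L³ = -6·13·(24/5)·(16/5)/8³ = -117/50 kN
  M_B = M₀a(2b-a)/L² = 13·(24/5)·(2·(16/5)-(24/5))/8² = 39/25 kN·m
Load 4 — uniform load w=-10 kN/m over full span:
  R_A = wL/2 = (-10)·8/2 = -40 kN
  M_A = wL²/12 = (-10)·8²/12 = -160/3 kN·m
  R_B = wL/2 = (-10)·8/2 = -40 kN
  M_B = -wL²/12 = -(-10)·8²/12 = 160/3 kN·m
Superposition: R_A = -13541/1350 kN, M_A = -1192/675 kN·m, R_B = 4091/1350 kN, M_B = -547/675 kN·m

R_A = -13541/1350 kN, M_A = -1192/675 kN·m, R_B = 4091/1350 kN, M_B = -547/675 kN·m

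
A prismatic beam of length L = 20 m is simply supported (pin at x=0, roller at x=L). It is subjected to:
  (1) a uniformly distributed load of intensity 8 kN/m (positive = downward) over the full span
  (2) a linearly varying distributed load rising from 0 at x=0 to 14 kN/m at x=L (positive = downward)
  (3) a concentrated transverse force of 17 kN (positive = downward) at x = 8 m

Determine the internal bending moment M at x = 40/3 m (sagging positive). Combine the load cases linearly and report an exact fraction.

Load 1 — uniform load w=8 kN/m over full span:
  M_1 = wx(L-x)/2 = 8·(40/3)·(20-(40/3))/2 = 3200/9 kN·m
Load 2 — triangular load w₀=14 kN/m (0→w₀ over full span):
  M_2 = w₀Lx/6 - w₀x³/(6L) = 14·20·(40/3)/6 - 14·(40/3)³/(6·20) = 28000/81 kN·m
Load 3 — point force P=17 kN at a=8 m (b=L-a=12):
  M_3 = Pa(L-x)/L  [x>a] = 17·8·(20-(40/3))/20 = 136/3 kN·m
Superposition: M = Σ M_i = 60472/81 kN·m ≈ 746.567901 kN·m

M(40/3) = 60472/81 kN·m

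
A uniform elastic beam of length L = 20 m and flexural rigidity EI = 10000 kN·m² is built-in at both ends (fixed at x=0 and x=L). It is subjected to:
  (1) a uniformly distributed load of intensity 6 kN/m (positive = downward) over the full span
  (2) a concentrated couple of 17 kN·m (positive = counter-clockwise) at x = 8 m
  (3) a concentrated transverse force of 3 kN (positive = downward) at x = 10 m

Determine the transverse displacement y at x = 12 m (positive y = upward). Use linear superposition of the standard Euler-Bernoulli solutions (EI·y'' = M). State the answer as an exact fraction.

Load 1 — uniform load w=6 kN/m over full span:
  y_1 = -wx²(L-x)²/(24EI) = -6·12²·(20-12)²/(24·10000) = -144/625 m
Load 2 — applied couple M₀=17 kN·m at a=8 m (b=L-a=12):
  y_2 = (R_Ax³/6 - M_Ax²/2 - M₀(x-a)²/2)/EI  [x>a] with R_A=153/125, M_A=51/25 = ((153/125)·12³/6 - (51/25)·12²/2 - 17·(12-8)²/2)/10000 = 544/78125 m
Load 3 — point force P=3 kN at a=10 m (b=L-a=10):
  y_3 = -Pa²(L-x)²(3bL-(3b+a)(L-x))/(6L³EI)  [x>a] = -3·10²·(20-12)²·(3·10·20-(3·10+10)·(20-12))/(6·20³·10000) = -7/625 m
Superposition: y = Σ y_i = -18331/78125 m ≈ -0.234637 m

y(12) = -18331/78125 m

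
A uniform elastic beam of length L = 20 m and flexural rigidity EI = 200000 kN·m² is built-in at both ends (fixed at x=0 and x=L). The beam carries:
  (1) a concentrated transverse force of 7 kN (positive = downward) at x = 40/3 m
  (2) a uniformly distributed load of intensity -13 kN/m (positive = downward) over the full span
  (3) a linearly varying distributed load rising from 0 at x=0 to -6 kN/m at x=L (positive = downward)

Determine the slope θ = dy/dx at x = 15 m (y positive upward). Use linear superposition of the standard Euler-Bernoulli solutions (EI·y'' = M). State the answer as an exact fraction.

θ(15) = -5563/1152000 rad

Load 1 — point force P=7 kN at a=40/3 m (b=L-a=20/3):
  θ_1 = Pa²(L-x)(2bL-(3b+a)(L-x))/(2L³EI)  [x>a] = 7·(40/3)²·(20-15)·(2·(20/3)·20-(3·(20/3)+(40/3))·(20-15))/(2·20³·200000) = 7/36000 rad
Load 2 — uniform load w=-13 kN/m over full span:
  θ_2 = -wx(L-x)(L-2x)/(12EI) = -(-13)·15·(20-15)·(20-2·15)/(12·200000) = -13/3200 rad
Load 3 — triangular load w₀=-6 kN/m (0→w₀ over full span):
  θ_3 = -w₀(2x(L-x)(L-2x)(x+2L)+x²(L-x)²)/(120LEI) = -(-6)·(2·15·(20-15)·(20-2·15)·(15+2·20)+15²·(20-15)²)/(120·20·200000) = -123/128000 rad
Superposition: θ = Σ θ_i = -5563/1152000 rad ≈ -0.004829 rad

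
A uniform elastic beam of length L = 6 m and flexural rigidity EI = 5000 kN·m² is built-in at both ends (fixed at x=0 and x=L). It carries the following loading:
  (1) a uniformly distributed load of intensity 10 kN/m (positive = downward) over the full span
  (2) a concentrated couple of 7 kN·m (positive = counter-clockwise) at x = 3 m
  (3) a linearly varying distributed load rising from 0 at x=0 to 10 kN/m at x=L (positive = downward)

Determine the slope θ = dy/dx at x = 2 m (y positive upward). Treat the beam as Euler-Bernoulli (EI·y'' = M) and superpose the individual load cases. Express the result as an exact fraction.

Load 1 — uniform load w=10 kN/m over full span:
  θ_1 = -wx(L-x)(L-2x)/(12EI) = -10·2·(6-2)·(6-2·2)/(12·5000) = -1/375 rad
Load 2 — applied couple M₀=7 kN·m at a=3 m (b=L-a=3):
  θ_2 = (R_Ax²/2 - M_Ax)/EI  [x≤a] with R_A=7/4, M_A=7/4 = ((7/4)·2²/2 - (7/4)·2)/5000 = 0 rad
Load 3 — triangular load w₀=10 kN/m (0→w₀ over full span):
  θ_3 = -w₀(2x(L-x)(L-2x)(x+2L)+x²(L-x)²)/(120LEI) = -10·(2·2·(6-2)·(6-2·2)·(2+2·6)+2²·(6-2)²)/(120·6·5000) = -8/5625 rad
Superposition: θ = Σ θ_i = -23/5625 rad ≈ -0.004089 rad

θ(2) = -23/5625 rad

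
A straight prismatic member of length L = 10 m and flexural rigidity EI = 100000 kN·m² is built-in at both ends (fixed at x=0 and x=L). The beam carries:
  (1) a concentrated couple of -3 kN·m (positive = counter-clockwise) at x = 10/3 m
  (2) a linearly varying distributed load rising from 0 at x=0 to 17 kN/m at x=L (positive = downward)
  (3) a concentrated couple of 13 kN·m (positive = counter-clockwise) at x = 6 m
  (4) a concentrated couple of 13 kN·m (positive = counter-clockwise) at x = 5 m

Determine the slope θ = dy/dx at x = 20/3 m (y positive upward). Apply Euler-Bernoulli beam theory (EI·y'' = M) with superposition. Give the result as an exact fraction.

Load 1 — applied couple M₀=-3 kN·m at a=10/3 m (b=L-a=20/3):
  θ_1 = (R_Ax²/2 - M_Ax - M₀(x-a))/EI  [x>a] with R_A=-2/5, M_A=0 = ((-2/5)·(20/3)²/2 - 0·(20/3) - (-3)·((20/3)-(10/3)))/100000 = 1/90000 rad
Load 2 — triangular load w₀=17 kN/m (0→w₀ over full span):
  θ_2 = -w₀(2x(L-x)(L-2x)(x+2L)+x²(L-x)²)/(120LEI) = -17·(2·(20/3)·(10-(20/3))·(10-2·(20/3))·((20/3)+2·10)+(20/3)²·(10-(20/3))²)/(120·10·100000) = 119/243000 rad
Load 3 — applied couple M₀=13 kN·m at a=6 m (b=L-a=4):
  θ_3 = (R_Ax²/2 - M_Ax - M₀(x-a))/EI  [x>a] with R_A=234/125, M_A=104/25 = ((234/125)·(20/3)²/2 - (104/25)·(20/3) - 13·((20/3)-6))/100000 = 13/250000 rad
Load 4 — applied couple M₀=13 kN·m at a=5 m (b=L-a=5):
  θ_4 = (R_Ax²/2 - M_Ax - M₀(x-a))/EI  [x>a] with R_A=39/20, M_A=13/4 = ((39/20)·(20/3)²/2 - (13/4)·(20/3) - 13·((20/3)-5))/100000 = 0 rad
Superposition: θ = Σ θ_i = 2099/3796875 rad ≈ 0.000553 rad

θ(20/3) = 2099/3796875 rad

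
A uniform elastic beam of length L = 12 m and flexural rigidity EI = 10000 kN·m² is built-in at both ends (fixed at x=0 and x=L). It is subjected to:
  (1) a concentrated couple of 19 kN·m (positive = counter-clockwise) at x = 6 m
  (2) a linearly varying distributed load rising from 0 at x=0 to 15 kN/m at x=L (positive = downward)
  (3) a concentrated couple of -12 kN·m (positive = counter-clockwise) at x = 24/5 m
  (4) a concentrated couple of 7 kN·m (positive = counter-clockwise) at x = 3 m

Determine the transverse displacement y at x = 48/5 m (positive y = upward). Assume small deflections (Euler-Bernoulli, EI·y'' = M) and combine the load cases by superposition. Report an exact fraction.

Load 1 — applied couple M₀=19 kN·m at a=6 m (b=L-a=6):
  y_1 = (R_Ax³/6 - M_Ax²/2 - M₀(x-a)²/2)/EI  [x>a] with R_A=19/8, M_A=19/4 = ((19/8)·(48/5)³/6 - (19/4)·(48/5)²/2 - 19·((48/5)-6)²/2)/10000 = 513/625000 m
Load 2 — triangular load w₀=15 kN/m (0→w₀ over full span):
  y_2 = -w₀x²(L-x)²(x+2L)/(120LEI) = -15·(48/5)²·(12-(48/5))²·((48/5)+2·12)/(120·12·10000) = -36288/1953125 m
Load 3 — applied couple M₀=-12 kN·m at a=24/5 m (b=L-a=36/5):
  y_3 = (R_Ax³/6 - M_Ax²/2 - M₀(x-a)²/2)/EI  [x>a] with R_A=-36/25, M_A=-36/25 = ((-36/25)·(48/5)³/6 - (-36/25)·(48/5)²/2 - (-12)·((48/5)-(24/5))²/2)/10000 = -1512/1953125 m
Load 4 — applied couple M₀=7 kN·m at a=3 m (b=L-a=9):
  y_4 = (R_Ax³/6 - M_Ax²/2 - M₀(x-a)²/2)/EI  [x>a] with R_A=21/32, M_A=-21/16 = ((21/32)·(48/5)³/6 - (-21/16)·(48/5)²/2 - 7·((48/5)-3)²/2)/10000 = 1197/2500000 m
Superposition: y = Σ y_i = -9027/500000 m ≈ -0.018054 m

y(48/5) = -9027/500000 m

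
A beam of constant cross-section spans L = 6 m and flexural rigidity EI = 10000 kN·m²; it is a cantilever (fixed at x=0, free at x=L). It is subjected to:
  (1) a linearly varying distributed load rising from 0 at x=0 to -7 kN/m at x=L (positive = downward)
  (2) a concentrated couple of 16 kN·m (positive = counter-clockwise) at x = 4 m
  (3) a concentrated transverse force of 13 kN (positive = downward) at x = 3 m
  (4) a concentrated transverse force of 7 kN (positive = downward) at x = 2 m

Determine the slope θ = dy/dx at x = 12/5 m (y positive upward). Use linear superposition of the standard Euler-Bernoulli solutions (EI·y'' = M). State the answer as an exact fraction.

θ(12/5) = 34679/3125000 rad

Load 1 — triangular load w₀=-7 kN/m (0→w₀ over full span):
  θ_1 = (w₀Lx²/4-w₀L²x/3-w₀x⁴/(24L))/EI = ((-7)·6·(12/5)²/4-(-7)·6²·(12/5)/3-(-7)·(12/5)⁴/(24·6))/10000 = 11151/781250 rad
Load 2 — applied couple M₀=16 kN·m at a=4 m (b=L-a=2):
  θ_2 = M₀x/EI  [x≤a] = 16·(12/5)/10000 = 12/3125 rad
Load 3 — point force P=13 kN at a=3 m (b=L-a=3):
  θ_3 = -Px(2a-x)/(2EI)  [x≤a] = -13·(12/5)·(2·3-(12/5))/(2·10000) = -351/62500 rad
Load 4 — point force P=7 kN at a=2 m (b=L-a=4):
  θ_4 = -Pa²/(2EI)  [x>a] = -7·2²/(2·10000) = -7/5000 rad
Superposition: θ = Σ θ_i = 34679/3125000 rad ≈ 0.011097 rad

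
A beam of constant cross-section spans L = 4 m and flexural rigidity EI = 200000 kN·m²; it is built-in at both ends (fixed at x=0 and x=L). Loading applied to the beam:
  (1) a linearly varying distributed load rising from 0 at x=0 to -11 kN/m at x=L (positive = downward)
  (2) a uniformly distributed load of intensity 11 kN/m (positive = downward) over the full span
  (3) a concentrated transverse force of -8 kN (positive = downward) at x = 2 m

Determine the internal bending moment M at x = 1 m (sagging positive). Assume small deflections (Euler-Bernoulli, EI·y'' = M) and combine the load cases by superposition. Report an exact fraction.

M(1) = 187/120 kN·m

Load 1 — triangular load w₀=-11 kN/m (0→w₀ over full span):
  M_1 = 3w₀Lx/20 - w₀L²/30 - w₀x³/(6L) = 3·(-11)·4·1/20 - (-11)·4²/30 - (-11)·1³/(6·4) = -11/40 kN·m
Load 2 — uniform load w=11 kN/m over full span:
  M_2 = wLx/2 - wL²/12 - wx²/2 = 11·4·1/2 - 11·4²/12 - 11·1²/2 = 11/6 kN·m
Load 3 — point force P=-8 kN at a=2 m (b=L-a=2):
  M_3 = Pb²(3a+b)x/L³ - Pab²/L²  [x≤a] = (-8)·2²·(3·2+2)·1/4³ - (-8)·2·2²/4² = 0 kN·m
Superposition: M = Σ M_i = 187/120 kN·m ≈ 1.558333 kN·m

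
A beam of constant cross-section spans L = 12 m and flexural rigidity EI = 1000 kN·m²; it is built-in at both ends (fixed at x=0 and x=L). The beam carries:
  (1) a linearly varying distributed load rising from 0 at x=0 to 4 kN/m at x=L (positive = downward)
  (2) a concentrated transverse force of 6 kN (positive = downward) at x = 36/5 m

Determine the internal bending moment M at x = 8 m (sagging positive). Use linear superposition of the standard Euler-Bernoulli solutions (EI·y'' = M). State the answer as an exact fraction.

Load 1 — triangular load w₀=4 kN/m (0→w₀ over full span):
  M_1 = 3w₀Lx/20 - w₀L²/30 - w₀x³/(6L) = 3·4·12·8/20 - 4·12²/30 - 4·8³/(6·12) = 448/45 kN·m
Load 2 — point force P=6 kN at a=36/5 m (b=L-a=24/5):
  M_2 = Pa²(a+3b)(L-x)/L³ - Pa²b/L²  [x>a] = 6·(36/5)²·((36/5)+3·(24/5))·(12-8)/12³ - 6·(36/5)²·(24/5)/12² = 648/125 kN·m
Superposition: M = Σ M_i = 17032/1125 kN·m ≈ 15.139556 kN·m

M(8) = 17032/1125 kN·m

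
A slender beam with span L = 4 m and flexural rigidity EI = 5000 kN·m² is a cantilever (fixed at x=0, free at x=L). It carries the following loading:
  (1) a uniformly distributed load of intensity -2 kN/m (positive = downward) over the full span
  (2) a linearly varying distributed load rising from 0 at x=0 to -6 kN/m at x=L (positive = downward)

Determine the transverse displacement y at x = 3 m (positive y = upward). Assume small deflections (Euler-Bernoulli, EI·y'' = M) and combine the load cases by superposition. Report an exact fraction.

Load 1 — uniform load w=-2 kN/m over full span:
  y_1 = -wx²(x²-4Lx+6L²)/(24EI) = -(-2)·3²·(3²-4·4·3+6·4²)/(24·5000) = 171/20000 m
Load 2 — triangular load w₀=-6 kN/m (0→w₀ over full span):
  y_2 = (w₀Lx³/12-w₀L²x²/6-w₀x⁵/(120L))/EI = ((-6)·4·3³/12-(-6)·4²·3²/6-(-6)·3⁵/(120·4))/5000 = 7443/400000 m
Superposition: y = Σ y_i = 10863/400000 m ≈ 0.027158 m

y(3) = 10863/400000 m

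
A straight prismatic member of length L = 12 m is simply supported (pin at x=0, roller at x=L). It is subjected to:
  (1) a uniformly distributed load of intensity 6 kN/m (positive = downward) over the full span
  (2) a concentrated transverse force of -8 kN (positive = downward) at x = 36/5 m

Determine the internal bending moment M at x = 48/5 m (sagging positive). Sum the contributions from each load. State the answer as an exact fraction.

M(48/5) = 288/5 kN·m

Load 1 — uniform load w=6 kN/m over full span:
  M_1 = wx(L-x)/2 = 6·(48/5)·(12-(48/5))/2 = 1728/25 kN·m
Load 2 — point force P=-8 kN at a=36/5 m (b=L-a=24/5):
  M_2 = Pa(L-x)/L  [x>a] = (-8)·(36/5)·(12-(48/5))/12 = -288/25 kN·m
Superposition: M = Σ M_i = 288/5 kN·m ≈ 57.600000 kN·m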